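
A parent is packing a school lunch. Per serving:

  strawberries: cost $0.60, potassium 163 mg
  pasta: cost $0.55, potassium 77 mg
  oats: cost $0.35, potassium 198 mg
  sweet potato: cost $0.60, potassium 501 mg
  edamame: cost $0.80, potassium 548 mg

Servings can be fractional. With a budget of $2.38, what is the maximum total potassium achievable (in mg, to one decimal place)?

1987.3 mg

Potassium per dollar: sweet potato 835, edamame 685, oats 565.7, strawberries 271.7, pasta 140.
With no serving limits, spend the whole cost allowance on sweet potato: $2.38 / $0.60 × 501 mg = 1987.3 mg.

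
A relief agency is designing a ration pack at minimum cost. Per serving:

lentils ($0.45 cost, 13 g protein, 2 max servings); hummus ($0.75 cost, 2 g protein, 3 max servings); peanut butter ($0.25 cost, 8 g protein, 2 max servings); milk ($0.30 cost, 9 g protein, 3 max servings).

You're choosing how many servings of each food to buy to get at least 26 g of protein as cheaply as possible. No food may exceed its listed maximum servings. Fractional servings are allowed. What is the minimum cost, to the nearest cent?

$0.83

Cost per g of protein: peanut butter $0.0312, milk $0.0333, lentils $0.0346, hummus $0.3750.
Take 2 servings of peanut butter: +16.0 g protein for $0.50 (total $0.50, still need 10.0 g).
Take 1.111 servings of milk: +10.0 g protein for $0.33 (total $0.83, still need 0.0 g).
Filling from the cheapest source first is optimal under one linear minimum: $0.83.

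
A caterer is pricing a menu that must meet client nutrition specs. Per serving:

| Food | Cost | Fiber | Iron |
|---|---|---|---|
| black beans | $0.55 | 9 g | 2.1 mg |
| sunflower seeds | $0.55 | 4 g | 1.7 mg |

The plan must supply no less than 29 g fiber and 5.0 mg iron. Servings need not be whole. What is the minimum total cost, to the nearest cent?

For a min-cost LP with two ≥-constraints, a basic feasible solution has at most two positive variables.
black beans only: max(29/9, 5.0/2.1) = 3.222 servings → $1.77.
sunflower seeds only: max(29/4, 5.0/1.7) = 7.25 servings → $3.99.
black beans + sunflower seeds: the both-tight solution has a negative serving — not a feasible corner.
Cheapest feasible corner: $1.77.

$1.77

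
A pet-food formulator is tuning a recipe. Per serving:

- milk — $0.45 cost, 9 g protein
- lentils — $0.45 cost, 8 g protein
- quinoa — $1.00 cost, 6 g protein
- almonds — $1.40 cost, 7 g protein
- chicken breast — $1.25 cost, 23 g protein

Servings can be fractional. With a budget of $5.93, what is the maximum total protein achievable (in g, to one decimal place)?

118.6 g

Protein per dollar: milk 20, chicken breast 18.4, lentils 17.78, quinoa 6, almonds 5.
With no serving limits, spend the whole cost allowance on milk: $5.93 / $0.45 × 9 g = 118.6 g.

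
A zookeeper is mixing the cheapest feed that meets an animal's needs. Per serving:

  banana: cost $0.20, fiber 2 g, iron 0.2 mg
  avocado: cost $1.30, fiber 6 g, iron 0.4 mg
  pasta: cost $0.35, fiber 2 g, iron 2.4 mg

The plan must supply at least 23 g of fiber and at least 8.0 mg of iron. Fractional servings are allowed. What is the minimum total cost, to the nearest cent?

An LP optimum is at a vertex; with two nutrient constraints at most two foods are used. Check each candidate.
banana only: max(23/2, 8.0/0.2) = 40 servings → $8.00.
avocado only: max(23/6, 8.0/0.4) = 20 servings → $26.00.
pasta only: max(23/2, 8.0/2.4) = 11.5 servings → $4.03.
banana + avocado: intersection lies outside the first quadrant.
banana + pasta with both tight: 8.909 servings and 2.591 servings → $2.69.
avocado + pasta with both tight: 2.882 servings and 2.853 servings → $4.75.
The minimum over all feasible corners is $2.69.

$2.69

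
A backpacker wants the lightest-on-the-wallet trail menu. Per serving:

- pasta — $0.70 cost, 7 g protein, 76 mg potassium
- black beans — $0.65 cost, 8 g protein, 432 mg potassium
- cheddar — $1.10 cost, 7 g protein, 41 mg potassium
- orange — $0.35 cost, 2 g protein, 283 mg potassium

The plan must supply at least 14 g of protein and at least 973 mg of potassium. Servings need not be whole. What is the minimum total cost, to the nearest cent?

$1.37

An LP optimum is at a vertex; with two nutrient constraints at most two foods are used. Check each candidate.
pasta only: max(14/7, 973/76) = 12.8 servings → $8.96.
black beans only: max(14/8, 973/432) = 2.252 servings → $1.46.
cheddar only: max(14/7, 973/41) = 23.73 servings → $26.10.
orange only: max(14/2, 973/283) = 7 servings → $2.45.
pasta + black beans with both targets exact would need a negative amount; discard.
pasta + cheddar with both targets exact would need a negative amount; discard.
pasta + orange with both tight: 1.102 servings and 3.142 servings → $1.87.
black beans + cheddar: intersection lies outside the first quadrant.
black beans + orange with both tight: 1.44 servings and 1.24 servings → $1.37.
cheddar + orange with both tight: 1.062 servings and 3.284 servings → $2.32.
Cheapest feasible corner: $1.37.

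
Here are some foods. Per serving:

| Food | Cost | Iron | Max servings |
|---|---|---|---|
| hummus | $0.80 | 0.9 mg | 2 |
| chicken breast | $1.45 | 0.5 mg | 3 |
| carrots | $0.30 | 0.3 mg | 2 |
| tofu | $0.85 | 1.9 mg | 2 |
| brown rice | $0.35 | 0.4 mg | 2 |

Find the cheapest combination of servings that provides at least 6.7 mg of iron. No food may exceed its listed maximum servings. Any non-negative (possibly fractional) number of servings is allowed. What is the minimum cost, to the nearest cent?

Cost per mg of iron: tofu $0.4474, brown rice $0.8750, hummus $0.8889, carrots $1.0000, chicken breast $2.9000.
Take 2 servings of tofu: +3.8 mg iron for $1.70 (total $1.70, still need 2.9 mg).
Take 2 servings of brown rice: +0.8 mg iron for $0.70 (total $2.40, still need 2.1 mg).
Take 2 servings of hummus: +1.8 mg iron for $1.60 (total $4.00, still need 0.3 mg).
Take 1 serving of carrots: +0.3 mg iron for $0.30 (total $4.30, still need 0.0 mg).
Greedy by cheapest-per-mg is optimal for a single linear constraint, so the minimum cost is $4.30.

$4.30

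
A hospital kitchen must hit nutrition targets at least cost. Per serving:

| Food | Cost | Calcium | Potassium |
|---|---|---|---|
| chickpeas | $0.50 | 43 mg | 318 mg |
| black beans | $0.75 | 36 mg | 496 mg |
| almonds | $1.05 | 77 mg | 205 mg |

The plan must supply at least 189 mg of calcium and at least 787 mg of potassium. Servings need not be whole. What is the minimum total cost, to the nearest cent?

$2.20

chickpeas only: max(189/43, 787/318) = 4.395 servings → $2.20.
black beans only: max(189/36, 787/496) = 5.25 servings → $3.94.
almonds only: max(189/77, 787/205) = 3.839 servings → $4.03.
chickpeas + black beans with both targets exact would need a negative amount; discard.
chickpeas + almonds with both tight: 1.395 servings and 1.676 servings → $2.46.
black beans + almonds with both tight: 0.7093 servings and 2.123 servings → $2.76.
The minimum over all feasible corners is $2.20.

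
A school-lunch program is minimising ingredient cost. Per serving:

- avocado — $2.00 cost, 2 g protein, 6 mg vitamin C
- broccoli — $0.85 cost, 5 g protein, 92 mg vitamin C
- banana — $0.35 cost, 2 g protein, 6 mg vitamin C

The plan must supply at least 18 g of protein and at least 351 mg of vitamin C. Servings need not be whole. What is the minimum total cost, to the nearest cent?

Minimising a linear cost over {protein ≥ 18, vitamin C ≥ 351, servings ≥ 0} — the optimum is at a vertex, using one or two foods.
avocado only: max(18/2, 351/6) = 58.5 servings → $117.00.
broccoli only: max(18/5, 351/92) = 3.815 servings → $3.24.
banana only: max(18/2, 351/6) = 58.5 servings → $20.48.
avocado + broccoli: the both-tight solution has a negative serving — not a feasible corner.
avocado + banana (both tight): parallel constraints — no distinct corner.
broccoli + banana: the both-tight solution has a negative serving — not a feasible corner.
So the least-cost plan costs $3.24.

$3.24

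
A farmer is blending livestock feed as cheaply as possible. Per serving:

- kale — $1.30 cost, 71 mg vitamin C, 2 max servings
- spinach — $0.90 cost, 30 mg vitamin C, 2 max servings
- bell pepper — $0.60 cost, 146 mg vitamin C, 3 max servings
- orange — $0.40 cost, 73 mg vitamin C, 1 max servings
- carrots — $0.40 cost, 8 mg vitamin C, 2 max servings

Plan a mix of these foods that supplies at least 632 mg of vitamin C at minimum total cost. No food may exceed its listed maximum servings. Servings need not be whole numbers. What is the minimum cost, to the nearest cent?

$4.42

Cost per mg of vitamin C: bell pepper $0.0041, orange $0.0055, kale $0.0183, spinach $0.0300, carrots $0.0500.
Take 3 servings of bell pepper: +438.0 mg vitamin C for $1.80 (total $1.80, still need 194.0 mg).
Take 1 serving of orange: +73.0 mg vitamin C for $0.40 (total $2.20, still need 121.0 mg).
Take 1.704 servings of kale: +121.0 mg vitamin C for $2.22 (total $4.42, still need 0.0 mg).
Filling from the cheapest source first is optimal under one linear minimum: $4.42.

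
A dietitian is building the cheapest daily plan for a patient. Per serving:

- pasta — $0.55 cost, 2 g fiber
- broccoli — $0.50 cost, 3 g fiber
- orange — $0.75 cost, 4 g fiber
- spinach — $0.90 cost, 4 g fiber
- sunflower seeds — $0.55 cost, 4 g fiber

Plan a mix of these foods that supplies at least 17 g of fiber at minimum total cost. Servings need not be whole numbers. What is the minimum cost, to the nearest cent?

$2.34

Cost per g of fiber: sunflower seeds $0.1375, broccoli $0.1667, orange $0.1875, spinach $0.2250, pasta $0.2750.
With no serving limits, use only sunflower seeds: 17 g / 4 g = 4.25 servings × $0.55 = $2.34.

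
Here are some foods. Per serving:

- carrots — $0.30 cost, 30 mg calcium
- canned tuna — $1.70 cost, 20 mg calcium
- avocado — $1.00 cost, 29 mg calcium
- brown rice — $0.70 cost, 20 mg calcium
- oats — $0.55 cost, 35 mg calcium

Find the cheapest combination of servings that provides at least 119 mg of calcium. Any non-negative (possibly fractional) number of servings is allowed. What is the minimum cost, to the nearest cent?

Cost per mg of calcium: carrots $0.0100, oats $0.0157, avocado $0.0345, brown rice $0.0350, canned tuna $0.0850.
With no serving limits, use only carrots: 119 mg / 30 mg = 3.967 servings × $0.30 = $1.19.

$1.19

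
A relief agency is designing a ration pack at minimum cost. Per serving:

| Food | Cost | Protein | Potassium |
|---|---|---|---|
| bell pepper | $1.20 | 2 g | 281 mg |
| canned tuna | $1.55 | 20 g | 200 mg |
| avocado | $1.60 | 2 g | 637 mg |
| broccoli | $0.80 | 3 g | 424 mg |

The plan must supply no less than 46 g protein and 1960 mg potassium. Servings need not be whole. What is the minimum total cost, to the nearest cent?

A basic optimal solution has at most two foods positive. Try each food alone and each pair with both targets met exactly.
bell pepper only: max(46/2, 1960/281) = 23 servings → $27.60.
canned tuna only: max(46/20, 1960/200) = 9.8 servings → $15.19.
avocado only: max(46/2, 1960/637) = 23 servings → $36.80.
broccoli only: max(46/3, 1960/424) = 15.33 servings → $12.27.
bell pepper + canned tuna with both tight: 5.747 servings and 1.725 servings → $9.57.
bell pepper + avocado: intersection lies outside the first quadrant.
bell pepper + broccoli with both targets exact would need a negative amount; discard.
canned tuna + avocado with both tight: 2.057 servings and 2.431 servings → $7.08.
canned tuna + broccoli with both tight: 1.729 servings and 3.807 servings → $5.73.
avocado + broccoli: the both-tight solution has a negative serving — not a feasible corner.
Cheapest feasible corner: $5.73.

$5.73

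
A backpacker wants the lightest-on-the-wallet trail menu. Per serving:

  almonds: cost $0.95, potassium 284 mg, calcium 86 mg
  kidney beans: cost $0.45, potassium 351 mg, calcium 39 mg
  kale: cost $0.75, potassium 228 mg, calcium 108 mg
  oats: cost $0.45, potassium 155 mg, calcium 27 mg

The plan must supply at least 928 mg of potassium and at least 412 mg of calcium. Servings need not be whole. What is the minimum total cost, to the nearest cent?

$2.90

The cheapest plan sits at a corner of the feasible region — with two constraints it uses at most two foods.
almonds only: max(928/284, 412/86) = 4.791 servings → $4.55.
kidney beans only: max(928/351, 412/39) = 10.56 servings → $4.75.
kale only: max(928/228, 412/108) = 4.07 servings → $3.05.
oats only: max(928/155, 412/27) = 15.26 servings → $6.87.
almonds + kidney beans: the both-tight solution has a negative serving — not a feasible corner.
almonds + kale with both tight: 0.5683 servings and 3.362 servings → $3.06.
almonds + oats with both targets exact would need a negative amount; discard.
kidney beans + kale with both tight: 0.2167 servings and 3.737 servings → $2.90.
kidney beans + oats with both targets exact would need a negative amount; discard.
kale + oats with both tight: 3.666 servings and 0.5941 servings → $3.02.
Cheapest feasible corner: $2.90.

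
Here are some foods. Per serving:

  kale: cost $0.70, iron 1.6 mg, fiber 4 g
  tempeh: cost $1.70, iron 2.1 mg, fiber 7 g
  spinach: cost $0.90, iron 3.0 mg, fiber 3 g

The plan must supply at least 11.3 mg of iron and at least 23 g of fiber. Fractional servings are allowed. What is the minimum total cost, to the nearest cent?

kale only: max(11.3/1.6, 23/4) = 7.062 servings → $4.94.
tempeh only: max(11.3/2.1, 23/7) = 5.381 servings → $9.15.
spinach only: max(11.3/3.0, 23/3) = 7.667 servings → $6.90.
kale + tempeh: intersection lies outside the first quadrant.
kale + spinach with both tight: 4.875 servings and 1.167 servings → $4.46.
tempeh + spinach with both tight: 2.388 servings and 2.095 servings → $5.94.
The minimum over all feasible corners is $4.46.

$4.46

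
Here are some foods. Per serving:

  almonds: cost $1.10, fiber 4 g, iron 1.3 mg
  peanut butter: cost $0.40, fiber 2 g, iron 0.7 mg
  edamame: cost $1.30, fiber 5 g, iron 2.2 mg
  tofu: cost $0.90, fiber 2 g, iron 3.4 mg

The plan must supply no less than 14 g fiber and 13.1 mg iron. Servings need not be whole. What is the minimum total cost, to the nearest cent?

$4.32

Two binding constraints pin down two serving amounts, so the optimal mix uses at most two foods. The candidates are each food alone (scaled to the tighter of fiber/iron) and each pair with both constraints tight.
almonds only: max(14/4, 13.1/1.3) = 10.08 servings → $11.08.
peanut butter only: max(14/2, 13.1/0.7) = 18.71 servings → $7.49.
edamame only: max(14/5, 13.1/2.2) = 5.955 servings → $7.74.
tofu only: max(14/2, 13.1/3.4) = 7 servings → $6.30.
almonds + peanut butter: intersection lies outside the first quadrant.
almonds + edamame: intersection lies outside the first quadrant.
almonds + tofu with both tight: 1.945 servings and 3.109 servings → $4.94.
peanut butter + edamame: intersection lies outside the first quadrant.
peanut butter + tofu with both tight: 3.963 servings and 3.037 servings → $4.32.
edamame + tofu with both tight: 1.698 servings and 2.754 servings → $4.69.
So the least-cost plan costs $4.32.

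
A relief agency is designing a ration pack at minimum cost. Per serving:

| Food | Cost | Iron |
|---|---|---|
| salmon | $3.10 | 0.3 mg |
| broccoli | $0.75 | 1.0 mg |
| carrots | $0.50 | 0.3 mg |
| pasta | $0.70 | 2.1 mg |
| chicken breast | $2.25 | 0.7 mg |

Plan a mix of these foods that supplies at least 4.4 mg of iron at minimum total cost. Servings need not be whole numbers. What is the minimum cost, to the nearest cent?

$1.47

Cost per mg of iron: pasta $0.3333, broccoli $0.7500, carrots $1.6667, chicken breast $3.2143, salmon $10.3333.
With no serving limits, use only pasta: 4.4 mg / 2.1 mg = 2.095 servings × $0.70 = $1.47.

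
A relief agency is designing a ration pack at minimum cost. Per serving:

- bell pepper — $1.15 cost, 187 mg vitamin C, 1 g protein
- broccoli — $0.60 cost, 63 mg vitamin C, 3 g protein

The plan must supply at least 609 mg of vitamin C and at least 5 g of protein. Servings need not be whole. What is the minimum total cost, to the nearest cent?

bell pepper only: max(609/187, 5/1) = 5 servings → $5.75.
broccoli only: max(609/63, 5/3) = 9.667 servings → $5.80.
bell pepper + broccoli with both tight: 3.036 servings and 0.6546 servings → $3.88.
So the least-cost plan costs $3.88.

$3.88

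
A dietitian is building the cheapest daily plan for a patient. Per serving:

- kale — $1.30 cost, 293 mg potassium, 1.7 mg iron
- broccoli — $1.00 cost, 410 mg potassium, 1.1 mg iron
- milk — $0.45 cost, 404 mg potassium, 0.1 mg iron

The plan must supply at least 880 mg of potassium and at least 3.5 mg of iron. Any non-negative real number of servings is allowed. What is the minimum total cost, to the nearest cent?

$2.88

An LP optimum is at a vertex; with two nutrient constraints at most two foods are used. Check each candidate.
kale only: max(880/293, 3.5/1.7) = 3.003 servings → $3.90.
broccoli only: max(880/410, 3.5/1.1) = 3.182 servings → $3.18.
milk only: max(880/404, 3.5/0.1) = 35 servings → $15.75.
kale + broccoli with both tight: 1.246 servings and 1.256 servings → $2.88.
kale + milk with both tight: 2.017 servings and 0.7156 servings → $2.94.
broccoli + milk: intersection lies outside the first quadrant.
Cheapest feasible corner: $2.88.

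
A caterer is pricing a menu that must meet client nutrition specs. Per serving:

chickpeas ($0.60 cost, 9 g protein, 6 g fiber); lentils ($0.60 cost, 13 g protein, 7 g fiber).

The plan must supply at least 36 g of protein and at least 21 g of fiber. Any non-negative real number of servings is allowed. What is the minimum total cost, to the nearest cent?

Minimising a linear cost over {protein ≥ 36, fiber ≥ 21, servings ≥ 0} — the optimum is at a vertex, using one or two foods.
chickpeas only: max(36/9, 21/6) = 4 servings → $2.40.
lentils only: max(36/13, 21/7) = 3 servings → $1.80.
chickpeas + lentils with both tight: 1.4 servings and 1.8 servings → $1.92.
The minimum over all feasible corners is $1.80.

$1.80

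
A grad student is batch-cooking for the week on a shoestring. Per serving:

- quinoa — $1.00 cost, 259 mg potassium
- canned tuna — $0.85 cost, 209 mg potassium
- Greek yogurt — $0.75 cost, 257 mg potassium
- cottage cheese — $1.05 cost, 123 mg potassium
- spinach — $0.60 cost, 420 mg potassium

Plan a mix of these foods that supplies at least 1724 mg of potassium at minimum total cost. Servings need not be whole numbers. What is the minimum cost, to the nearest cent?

$2.46

Cost per mg of potassium: spinach $0.0014, Greek yogurt $0.0029, quinoa $0.0039, canned tuna $0.0041, cottage cheese $0.0085.
With no serving limits, use only spinach: 1724 mg / 420 mg = 4.105 servings × $0.60 = $2.46.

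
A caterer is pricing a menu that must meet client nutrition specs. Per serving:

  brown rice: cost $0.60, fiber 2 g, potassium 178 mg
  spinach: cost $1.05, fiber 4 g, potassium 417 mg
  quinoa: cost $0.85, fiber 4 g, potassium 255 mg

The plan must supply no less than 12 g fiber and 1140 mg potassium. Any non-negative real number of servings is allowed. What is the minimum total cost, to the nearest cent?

With two linear requirements the optimum uses one or two foods; enumerate the corners.
brown rice only: max(12/2, 1140/178) = 6.404 servings → $3.84.
spinach only: max(12/4, 1140/417) = 3 servings → $3.15.
quinoa only: max(12/4, 1140/255) = 4.471 servings → $3.80.
brown rice + spinach with both tight: 3.639 servings and 1.18 servings → $3.42.
brown rice + quinoa with both targets exact would need a negative amount; discard.
spinach + quinoa with both tight: 2.315 servings and 0.6852 servings → $3.01.
The minimum over all feasible corners is $3.01.

$3.01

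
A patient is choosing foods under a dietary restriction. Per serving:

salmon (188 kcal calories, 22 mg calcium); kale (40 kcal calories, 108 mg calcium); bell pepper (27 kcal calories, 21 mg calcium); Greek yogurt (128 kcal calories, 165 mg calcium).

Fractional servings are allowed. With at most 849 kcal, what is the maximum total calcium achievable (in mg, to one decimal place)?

Calcium per kcal: kale 2.7, Greek yogurt 1.289, bell pepper 0.7778, salmon 0.117.
With no serving limits, spend the whole calories allowance on kale: 849 kcal / 40 kcal × 108 mg = 2292.3 mg.

2292.3 mg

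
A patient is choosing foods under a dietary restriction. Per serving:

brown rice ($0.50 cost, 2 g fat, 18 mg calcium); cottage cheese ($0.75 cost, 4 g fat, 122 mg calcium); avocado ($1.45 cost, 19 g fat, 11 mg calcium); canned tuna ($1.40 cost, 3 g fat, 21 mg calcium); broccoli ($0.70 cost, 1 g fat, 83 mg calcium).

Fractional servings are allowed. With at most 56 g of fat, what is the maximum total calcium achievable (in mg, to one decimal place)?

Calcium per g fat: broccoli 83, cottage cheese 30.5, brown rice 9, canned tuna 7, avocado 0.5789.
With no serving limits, spend the whole fat allowance on broccoli: 56 g / 1 g × 83 mg = 4648.0 mg.

4648.0 mg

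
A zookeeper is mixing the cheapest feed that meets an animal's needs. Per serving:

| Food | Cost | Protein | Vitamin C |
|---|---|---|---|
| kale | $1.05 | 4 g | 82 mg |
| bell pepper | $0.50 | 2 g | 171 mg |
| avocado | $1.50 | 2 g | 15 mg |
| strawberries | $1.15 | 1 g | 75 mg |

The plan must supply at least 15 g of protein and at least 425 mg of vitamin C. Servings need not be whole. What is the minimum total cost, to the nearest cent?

$3.75

A basic optimal solution has at most two foods positive. Try each food alone and each pair with both targets met exactly.
kale only: max(15/4, 425/82) = 5.183 servings → $5.44.
bell pepper only: max(15/2, 425/171) = 7.5 servings → $3.75.
avocado only: max(15/2, 425/15) = 28.33 servings → $42.50.
strawberries only: max(15/1, 425/75) = 15 servings → $17.25.
kale + bell pepper with both tight: 3.298 servings and 0.9038 servings → $3.91.
kale + avocado with both targets exact would need a negative amount; discard.
kale + strawberries with both tight: 3.211 servings and 2.156 servings → $5.85.
bell pepper + avocado with both tight: 2.003 servings and 5.497 servings → $9.25.
bell pepper + strawberries with both targets exact would need a negative amount; discard.
avocado + strawberries with both tight: 5.185 servings and 4.63 servings → $13.10.
So the least-cost plan costs $3.75.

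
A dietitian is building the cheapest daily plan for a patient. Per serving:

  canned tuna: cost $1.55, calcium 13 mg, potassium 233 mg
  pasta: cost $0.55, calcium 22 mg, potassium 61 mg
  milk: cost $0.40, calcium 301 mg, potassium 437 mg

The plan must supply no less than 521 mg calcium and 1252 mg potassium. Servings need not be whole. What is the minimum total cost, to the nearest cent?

$1.15

Minimising a linear cost over {calcium ≥ 521, potassium ≥ 1252, servings ≥ 0} — the optimum is at a vertex, using one or two foods.
canned tuna only: max(521/13, 1252/233) = 40.08 servings → $62.12.
pasta only: max(521/22, 1252/61) = 23.68 servings → $13.03.
milk only: max(521/301, 1252/437) = 2.865 servings → $1.15.
canned tuna + pasta: the both-tight solution has a negative serving — not a feasible corner.
canned tuna + milk with both tight: 2.315 servings and 1.631 servings → $4.24.
pasta + milk with both tight: 17.05 servings and 0.4844 servings → $9.57.
So the least-cost plan costs $1.15.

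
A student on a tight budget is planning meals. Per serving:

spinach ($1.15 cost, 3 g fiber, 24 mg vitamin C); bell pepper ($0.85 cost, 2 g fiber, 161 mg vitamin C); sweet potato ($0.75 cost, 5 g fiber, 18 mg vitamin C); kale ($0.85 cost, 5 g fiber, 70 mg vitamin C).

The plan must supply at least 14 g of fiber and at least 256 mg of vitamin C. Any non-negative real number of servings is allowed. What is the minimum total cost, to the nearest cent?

At the optimum either one food covers both requirements or two foods hit both targets exactly; no other combination can be cheaper.
spinach only: max(14/3, 256/24) = 10.67 servings → $12.27.
bell pepper only: max(14/2, 256/161) = 7 servings → $5.95.
sweet potato only: max(14/5, 256/18) = 14.22 servings → $10.67.
kale only: max(14/5, 256/70) = 3.657 servings → $3.11.
spinach + bell pepper with both tight: 4.005 servings and 0.9931 servings → $5.45.
spinach + sweet potato with both targets exact would need a negative amount; discard.
spinach + kale with both targets exact would need a negative amount; discard.
bell pepper + sweet potato with both tight: 1.337 servings and 2.265 servings → $2.84.
bell pepper + kale with both tight: 0.4511 servings and 2.62 servings → $2.61.
sweet potato + kale: intersection lies outside the first quadrant.
Cheapest feasible corner: $2.61.

$2.61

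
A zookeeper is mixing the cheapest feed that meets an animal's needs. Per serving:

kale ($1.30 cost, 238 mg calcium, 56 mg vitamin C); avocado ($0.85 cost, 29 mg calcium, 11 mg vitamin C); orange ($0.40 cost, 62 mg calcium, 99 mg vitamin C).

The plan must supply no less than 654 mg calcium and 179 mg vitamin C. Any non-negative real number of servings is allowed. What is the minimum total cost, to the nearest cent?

kale only: max(654/238, 179/56) = 3.196 servings → $4.16.
avocado only: max(654/29, 179/11) = 22.55 servings → $19.17.
orange only: max(654/62, 179/99) = 10.55 servings → $4.22.
kale + avocado with both tight: 2.015 servings and 6.014 servings → $7.73.
kale + orange with both tight: 2.67 servings and 0.2976 servings → $3.59.
avocado + orange with both targets exact would need a negative amount; discard.
Cheapest feasible corner: $3.59.

$3.59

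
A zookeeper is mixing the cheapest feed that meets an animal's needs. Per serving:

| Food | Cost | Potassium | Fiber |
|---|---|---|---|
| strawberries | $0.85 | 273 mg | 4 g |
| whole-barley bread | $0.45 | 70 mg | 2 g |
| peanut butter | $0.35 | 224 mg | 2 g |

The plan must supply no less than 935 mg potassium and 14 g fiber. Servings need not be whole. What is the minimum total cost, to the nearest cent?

$2.45

A basic optimal solution has at most two foods positive. Try each food alone and each pair with both targets met exactly.
strawberries only: max(935/273, 14/4) = 3.5 servings → $2.98.
whole-barley bread only: max(935/70, 14/2) = 13.36 servings → $6.01.
peanut butter only: max(935/224, 14/2) = 7 servings → $2.45.
strawberries + whole-barley bread with both tight: 3.346 servings and 0.3083 servings → $2.98.
strawberries + peanut butter with both targets exact would need a negative amount; discard.
whole-barley bread + peanut butter with both tight: 4.11 servings and 2.89 servings → $2.86.
Cheapest feasible corner: $2.45.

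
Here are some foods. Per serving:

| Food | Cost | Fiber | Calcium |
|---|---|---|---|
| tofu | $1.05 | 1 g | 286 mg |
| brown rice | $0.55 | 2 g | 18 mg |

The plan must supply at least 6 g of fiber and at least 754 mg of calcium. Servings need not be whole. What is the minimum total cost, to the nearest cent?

$3.61

The cheapest plan sits at a corner of the feasible region — with two constraints it uses at most two foods.
tofu only: max(6/1, 754/286) = 6 servings → $6.30.
brown rice only: max(6/2, 754/18) = 41.89 servings → $23.04.
tofu + brown rice with both tight: 2.527 servings and 1.736 servings → $3.61.
So the least-cost plan costs $3.61.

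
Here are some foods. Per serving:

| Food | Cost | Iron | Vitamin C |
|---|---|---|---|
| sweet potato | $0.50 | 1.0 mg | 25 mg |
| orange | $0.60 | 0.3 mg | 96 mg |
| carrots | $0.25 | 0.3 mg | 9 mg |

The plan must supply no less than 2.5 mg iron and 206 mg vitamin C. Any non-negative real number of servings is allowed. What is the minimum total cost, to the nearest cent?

A basic optimal solution has at most two foods positive. Try each food alone and each pair with both targets met exactly.
sweet potato only: max(2.5/1.0, 206/25) = 8.24 servings → $4.12.
orange only: max(2.5/0.3, 206/96) = 8.333 servings → $5.00.
carrots only: max(2.5/0.3, 206/9) = 22.89 servings → $5.72.
sweet potato + orange with both tight: 2.014 servings and 1.621 servings → $1.98.
sweet potato + carrots with both targets exact would need a negative amount; discard.
orange + carrots with both tight: 1.506 servings and 6.828 servings → $2.61.
The minimum over all feasible corners is $1.98.

$1.98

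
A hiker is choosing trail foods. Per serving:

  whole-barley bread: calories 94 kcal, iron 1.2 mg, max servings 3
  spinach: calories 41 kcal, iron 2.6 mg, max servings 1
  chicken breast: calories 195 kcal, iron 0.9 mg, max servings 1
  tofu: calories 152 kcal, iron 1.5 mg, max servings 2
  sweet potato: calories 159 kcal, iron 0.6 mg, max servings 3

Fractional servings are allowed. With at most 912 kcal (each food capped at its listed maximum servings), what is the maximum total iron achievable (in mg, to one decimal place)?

10.4 mg

Iron per kcal: spinach 0.06341, whole-barley bread 0.01277, tofu 0.009868, chicken breast 0.004615, sweet potato 0.003774.
Take 1 serving of spinach: uses 41 kcal, +2.6 mg iron (running total 2.6 mg).
Take 3 servings of whole-barley bread: uses 282 kcal, +3.6 mg iron (running total 6.2 mg).
Take 2 servings of tofu: uses 304 kcal, +3.0 mg iron (running total 9.2 mg).
Take 1 serving of chicken breast: uses 195 kcal, +0.9 mg iron (running total 10.1 mg).
Take 0.566 servings of sweet potato: uses 90 kcal, +0.3 mg iron (running total 10.4 mg).
Greedy by best ratio exhausts the calories allowance optimally: 10.4 mg.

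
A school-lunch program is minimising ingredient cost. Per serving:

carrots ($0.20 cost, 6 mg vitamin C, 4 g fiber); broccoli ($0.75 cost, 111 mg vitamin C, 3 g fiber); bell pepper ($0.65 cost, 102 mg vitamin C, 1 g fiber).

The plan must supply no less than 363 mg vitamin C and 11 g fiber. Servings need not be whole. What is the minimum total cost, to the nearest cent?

$2.50

carrots only: max(363/6, 11/4) = 60.5 servings → $12.10.
broccoli only: max(363/111, 11/3) = 3.667 servings → $2.75.
bell pepper only: max(363/102, 11/1) = 11 servings → $7.15.
carrots + broccoli with both tight: 0.3099 servings and 3.254 servings → $2.50.
carrots + bell pepper with both tight: 1.888 servings and 3.448 servings → $2.62.
broccoli + bell pepper: the both-tight solution has a negative serving — not a feasible corner.
The minimum over all feasible corners is $2.50.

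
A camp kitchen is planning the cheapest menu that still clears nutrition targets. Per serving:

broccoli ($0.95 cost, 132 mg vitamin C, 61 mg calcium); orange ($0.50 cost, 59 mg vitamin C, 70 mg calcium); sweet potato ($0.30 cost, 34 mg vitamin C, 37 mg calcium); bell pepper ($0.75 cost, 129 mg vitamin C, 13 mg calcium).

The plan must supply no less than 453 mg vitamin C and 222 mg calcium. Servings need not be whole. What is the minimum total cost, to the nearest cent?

A basic optimal solution has at most two foods positive. Try each food alone and each pair with both targets met exactly.
broccoli only: max(453/132, 222/61) = 3.639 servings → $3.46.
orange only: max(453/59, 222/70) = 7.678 servings → $3.84.
sweet potato only: max(453/34, 222/37) = 13.32 servings → $4.00.
bell pepper only: max(453/129, 222/13) = 17.08 servings → $12.81.
broccoli + orange with both tight: 3.299 servings and 0.2962 servings → $3.28.
broccoli + sweet potato with both tight: 3.279 servings and 0.5947 servings → $3.29.
broccoli + bell pepper with both targets exact would need a negative amount; discard.
orange + sweet potato: the both-tight solution has a negative serving — not a feasible corner.
orange + bell pepper with both tight: 2.753 servings and 2.252 servings → $3.07.
sweet potato + bell pepper with both tight: 5.253 servings and 2.127 servings → $3.17.
So the least-cost plan costs $3.07.

$3.07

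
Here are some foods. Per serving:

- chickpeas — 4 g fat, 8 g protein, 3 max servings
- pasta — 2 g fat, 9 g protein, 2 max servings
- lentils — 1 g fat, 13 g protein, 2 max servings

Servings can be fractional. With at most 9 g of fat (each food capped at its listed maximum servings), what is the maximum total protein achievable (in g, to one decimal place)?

50.0 g

Protein per g fat: lentils 13, pasta 4.5, chickpeas 2.
Take 2 servings of lentils: uses 2 g fat, +26.0 g protein (running total 26.0 g).
Take 2 servings of pasta: uses 4 g fat, +18.0 g protein (running total 44.0 g).
Take 0.75 servings of chickpeas: uses 3 g fat, +6.0 g protein (running total 50.0 g).
Greedy by best ratio exhausts the fat allowance optimally: 50.0 g.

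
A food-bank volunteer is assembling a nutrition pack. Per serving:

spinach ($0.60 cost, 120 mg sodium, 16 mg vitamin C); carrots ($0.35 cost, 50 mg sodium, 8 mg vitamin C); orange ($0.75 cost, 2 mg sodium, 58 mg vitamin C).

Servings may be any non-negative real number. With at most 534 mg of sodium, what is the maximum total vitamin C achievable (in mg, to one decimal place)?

Vitamin C per mg sodium: orange 29, carrots 0.16, spinach 0.1333.
With no serving limits, spend the whole sodium allowance on orange: 534 mg / 2 mg × 58 mg = 15486.0 mg.

15486.0 mg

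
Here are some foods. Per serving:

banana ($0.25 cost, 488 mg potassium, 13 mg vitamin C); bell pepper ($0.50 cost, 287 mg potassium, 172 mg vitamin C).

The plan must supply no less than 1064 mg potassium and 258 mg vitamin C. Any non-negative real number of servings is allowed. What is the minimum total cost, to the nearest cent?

The cheapest plan sits at a corner of the feasible region — with two constraints it uses at most two foods.
banana only: max(1064/488, 258/13) = 19.85 servings → $4.96.
bell pepper only: max(1064/287, 258/172) = 3.707 servings → $1.85.
banana + bell pepper with both tight: 1.359 servings and 1.397 servings → $1.04.
Cheapest feasible corner: $1.04.

$1.04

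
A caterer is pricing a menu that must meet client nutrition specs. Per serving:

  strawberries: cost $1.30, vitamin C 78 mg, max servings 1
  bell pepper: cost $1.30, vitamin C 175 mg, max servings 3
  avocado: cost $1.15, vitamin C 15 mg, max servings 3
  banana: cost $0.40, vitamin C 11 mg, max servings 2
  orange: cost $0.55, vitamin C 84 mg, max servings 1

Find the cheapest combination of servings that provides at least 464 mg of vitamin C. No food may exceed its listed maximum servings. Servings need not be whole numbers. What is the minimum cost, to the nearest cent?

Cost per mg of vitamin C: orange $0.0065, bell pepper $0.0074, strawberries $0.0167, banana $0.0364, avocado $0.0767.
Take 1 serving of orange: +84.0 mg vitamin C for $0.55 (total $0.55, still need 380.0 mg).
Take 2.171 servings of bell pepper: +380.0 mg vitamin C for $2.82 (total $3.37, still need 0.0 mg).
Greedy by cheapest-per-mg is optimal for a single linear constraint, so the minimum cost is $3.37.

$3.37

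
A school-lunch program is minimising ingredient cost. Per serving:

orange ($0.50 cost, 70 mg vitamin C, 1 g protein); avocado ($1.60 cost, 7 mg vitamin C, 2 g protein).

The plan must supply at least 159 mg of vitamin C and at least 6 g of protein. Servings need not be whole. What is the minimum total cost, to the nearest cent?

orange only: max(159/70, 6/1) = 6 servings → $3.00.
avocado only: max(159/7, 6/2) = 22.71 servings → $36.34.
orange + avocado with both tight: 2.075 servings and 1.962 servings → $4.18.
The minimum over all feasible corners is $3.00.

$3.00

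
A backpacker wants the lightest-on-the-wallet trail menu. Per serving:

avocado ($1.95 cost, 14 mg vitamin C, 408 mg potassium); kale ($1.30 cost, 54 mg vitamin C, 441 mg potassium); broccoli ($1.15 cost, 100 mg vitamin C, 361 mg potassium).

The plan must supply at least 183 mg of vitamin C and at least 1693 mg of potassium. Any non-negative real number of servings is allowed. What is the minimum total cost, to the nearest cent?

$4.99

avocado only: max(183/14, 1693/408) = 13.07 servings → $25.49.
kale only: max(183/54, 1693/441) = 3.839 servings → $4.99.
broccoli only: max(183/100, 1693/361) = 4.69 servings → $5.39.
avocado + kale with both tight: 0.6759 servings and 3.214 servings → $5.50.
avocado + broccoli with both tight: 2.888 servings and 1.426 servings → $7.27.
kale + broccoli: intersection lies outside the first quadrant.
The minimum over all feasible corners is $4.99.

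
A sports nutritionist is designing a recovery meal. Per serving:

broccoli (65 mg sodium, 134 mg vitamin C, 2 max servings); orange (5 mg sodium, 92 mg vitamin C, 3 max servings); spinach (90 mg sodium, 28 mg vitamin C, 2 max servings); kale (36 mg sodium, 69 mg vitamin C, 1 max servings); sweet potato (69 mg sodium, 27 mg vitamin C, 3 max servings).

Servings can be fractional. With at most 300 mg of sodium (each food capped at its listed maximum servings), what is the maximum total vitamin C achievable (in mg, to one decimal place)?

659.6 mg

Vitamin C per mg sodium: orange 18.4, broccoli 2.062, kale 1.917, sweet potato 0.3913, spinach 0.3111.
Take 3 servings of orange: uses 15 mg sodium, +276.0 mg vitamin C (running total 276.0 mg).
Take 2 servings of broccoli: uses 130 mg sodium, +268.0 mg vitamin C (running total 544.0 mg).
Take 1 serving of kale: uses 36 mg sodium, +69.0 mg vitamin C (running total 613.0 mg).
Take 1.725 servings of sweet potato: uses 119 mg sodium, +46.6 mg vitamin C (running total 659.6 mg).
Greedy by best ratio exhausts the sodium allowance optimally: 659.6 mg.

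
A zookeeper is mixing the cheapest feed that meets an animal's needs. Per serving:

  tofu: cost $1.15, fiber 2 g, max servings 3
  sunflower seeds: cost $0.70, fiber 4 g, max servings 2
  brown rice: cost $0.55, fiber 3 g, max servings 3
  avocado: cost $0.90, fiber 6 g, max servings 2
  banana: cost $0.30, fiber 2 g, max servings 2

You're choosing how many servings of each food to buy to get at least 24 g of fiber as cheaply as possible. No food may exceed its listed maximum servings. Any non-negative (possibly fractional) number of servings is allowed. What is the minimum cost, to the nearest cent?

Cost per g of fiber: avocado $0.1500, banana $0.1500, sunflower seeds $0.1750, brown rice $0.1833, tofu $0.5750.
Take 2 servings of avocado: +12.0 g fiber for $1.80 (total $1.80, still need 12.0 g).
Take 2 servings of banana: +4.0 g fiber for $0.60 (total $2.40, still need 8.0 g).
Take 2 servings of sunflower seeds: +8.0 g fiber for $1.40 (total $3.80, still need 0.0 g).
Filling from the cheapest source first is optimal under one linear minimum: $3.80.

$3.80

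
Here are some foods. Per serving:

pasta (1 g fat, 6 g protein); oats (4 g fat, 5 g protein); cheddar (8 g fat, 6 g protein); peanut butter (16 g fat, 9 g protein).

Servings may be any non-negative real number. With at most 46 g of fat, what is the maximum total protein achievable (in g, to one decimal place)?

276.0 g

Protein per g fat: pasta 6, oats 1.25, cheddar 0.75, peanut butter 0.5625.
With no serving limits, spend the whole fat allowance on pasta: 46 g / 1 g × 6 g = 276.0 g.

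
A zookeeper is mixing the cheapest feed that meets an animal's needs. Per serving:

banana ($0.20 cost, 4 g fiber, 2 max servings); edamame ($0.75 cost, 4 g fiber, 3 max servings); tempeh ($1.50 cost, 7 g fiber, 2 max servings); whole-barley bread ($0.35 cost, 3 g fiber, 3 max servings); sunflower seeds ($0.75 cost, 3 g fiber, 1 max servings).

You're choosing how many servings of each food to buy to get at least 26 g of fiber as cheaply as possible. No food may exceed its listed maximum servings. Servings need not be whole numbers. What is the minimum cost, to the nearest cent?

Cost per g of fiber: banana $0.0500, whole-barley bread $0.1167, edamame $0.1875, tempeh $0.2143, sunflower seeds $0.2500.
Take 2 servings of banana: +8.0 g fiber for $0.40 (total $0.40, still need 18.0 g).
Take 3 servings of whole-barley bread: +9.0 g fiber for $1.05 (total $1.45, still need 9.0 g).
Take 2.25 servings of edamame: +9.0 g fiber for $1.69 (total $3.14, still need 0.0 g).
Greedy by cheapest-per-g is optimal for a single linear constraint, so the minimum cost is $3.14.

$3.14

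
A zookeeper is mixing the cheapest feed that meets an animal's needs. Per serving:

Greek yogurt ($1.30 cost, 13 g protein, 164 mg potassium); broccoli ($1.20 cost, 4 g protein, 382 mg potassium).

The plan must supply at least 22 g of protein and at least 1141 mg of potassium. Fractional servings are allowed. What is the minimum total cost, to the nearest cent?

$4.28

For a min-cost LP with two ≥-constraints, a basic feasible solution has at most two positive variables.
Greek yogurt only: max(22/13, 1141/164) = 6.957 servings → $9.04.
broccoli only: max(22/4, 1141/382) = 5.5 servings → $6.60.
Greek yogurt + broccoli with both tight: 0.891 servings and 2.604 servings → $4.28.
Cheapest feasible corner: $4.28.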